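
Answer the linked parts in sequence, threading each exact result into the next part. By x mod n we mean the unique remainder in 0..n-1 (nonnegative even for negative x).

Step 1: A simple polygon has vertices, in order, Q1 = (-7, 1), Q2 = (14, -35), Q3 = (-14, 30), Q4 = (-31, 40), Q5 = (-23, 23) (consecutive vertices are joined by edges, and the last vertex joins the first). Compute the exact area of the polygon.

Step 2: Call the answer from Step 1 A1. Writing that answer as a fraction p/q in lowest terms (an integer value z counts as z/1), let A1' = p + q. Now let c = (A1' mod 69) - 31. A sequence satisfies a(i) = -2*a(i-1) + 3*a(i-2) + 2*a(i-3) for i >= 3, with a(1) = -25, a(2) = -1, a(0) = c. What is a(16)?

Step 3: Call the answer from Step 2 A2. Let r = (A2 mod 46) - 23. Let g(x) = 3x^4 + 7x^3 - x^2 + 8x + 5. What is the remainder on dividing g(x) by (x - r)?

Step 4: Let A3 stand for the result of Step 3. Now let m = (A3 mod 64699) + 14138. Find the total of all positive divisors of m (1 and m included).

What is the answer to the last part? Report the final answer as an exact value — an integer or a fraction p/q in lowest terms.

Step 1: cross terms: (-7*-35 - 14*1)=231, (14*30 - -14*-35)=-70, (-14*40 - -31*30)=370, (-31*23 - -23*40)=207, (-23*1 - -7*23)=138; twice the area = |876| = 876; area = 438; answer 438
Step 2: A1 = 438; threaded value p + q = 439; c = -6; a(3) = -2*(-1) + 3*(-25) + 2*(-6) = -85; iterating: a(3)=-85, a(4)=117, a(5)=-491, a(6)=1163, a(7)=-3565, a(8)=9637, a(9)=-27643, a(10)=77067, a(11)=-217789, a(12)=611493, a(13)=-1722219, a(14)=4843339, a(15)=-13630349, a(16)=38346277; answer 38346277
Step 3: A2 = 38346277; r = 10; remainder = value at the root: 3*(10)^4 + 7*(10)^3 - 1*(10)^2 + 8*(10)^1 + 5 = (30000) + (7000) + (-100) + (80) + (5) = 36985; answer 36985
Step 4: A3 = 36985; m = 51123; 51123 = 3 * 17041; sigma = (1 + 3) * (1 + 17041) = 4 * 17042 = 68168; answer 68168

68168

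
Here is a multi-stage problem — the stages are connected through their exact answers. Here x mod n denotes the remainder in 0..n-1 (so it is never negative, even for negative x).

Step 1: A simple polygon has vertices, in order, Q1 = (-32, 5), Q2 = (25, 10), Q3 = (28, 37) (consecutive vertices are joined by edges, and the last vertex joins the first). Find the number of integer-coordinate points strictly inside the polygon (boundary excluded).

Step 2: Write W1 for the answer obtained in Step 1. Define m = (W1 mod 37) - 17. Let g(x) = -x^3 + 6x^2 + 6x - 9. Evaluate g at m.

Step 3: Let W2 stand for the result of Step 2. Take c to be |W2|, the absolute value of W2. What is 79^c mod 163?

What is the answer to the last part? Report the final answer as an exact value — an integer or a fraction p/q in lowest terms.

139

Step 1: cross terms: (-32*10 - 25*5)=-445, (25*37 - 28*10)=645, (28*5 - -32*37)=1324; twice the area = |1524| = 1524; area = 762; boundary points = 1 + 3 + 4 = 8; strictly interior points = area - boundary/2 + 1 = 759; answer 759
Step 2: W1 = 759; m = 2; -1*(2)^3 + 6*(2)^2 + 6*(2)^1 - 9 = (-8) + (24) + (12) + (-9) = 19; answer 19
Step 3: W2 = 19; c = 19; squarings mod 163: 79^1=79, 79^2=47, 79^4=90, 79^8=113, 79^16=55; 79^19 = 79^1 * 79^2 * 79^16 = 139 (mod 163); answer 139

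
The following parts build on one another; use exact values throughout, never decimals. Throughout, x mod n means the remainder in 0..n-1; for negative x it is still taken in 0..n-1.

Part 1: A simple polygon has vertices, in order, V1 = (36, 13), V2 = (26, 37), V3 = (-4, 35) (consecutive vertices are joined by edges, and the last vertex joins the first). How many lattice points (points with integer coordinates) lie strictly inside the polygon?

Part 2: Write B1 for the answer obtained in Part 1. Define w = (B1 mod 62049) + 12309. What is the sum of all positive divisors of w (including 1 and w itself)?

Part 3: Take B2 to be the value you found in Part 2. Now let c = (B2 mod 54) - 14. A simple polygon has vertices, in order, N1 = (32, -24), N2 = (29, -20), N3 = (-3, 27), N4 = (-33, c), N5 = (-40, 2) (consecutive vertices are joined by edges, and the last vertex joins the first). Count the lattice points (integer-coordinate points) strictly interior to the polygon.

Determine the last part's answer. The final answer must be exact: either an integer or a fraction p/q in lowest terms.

1433

Part 1: cross terms: (36*37 - 26*13)=994, (26*35 - -4*37)=1058, (-4*13 - 36*35)=-1312; twice the area = |740| = 740; area = 370; boundary points = 2 + 2 + 2 = 6; strictly interior points = area - boundary/2 + 1 = 368; answer 368
Part 2: B1 = 368; w = 12677; 12677 = 7 * 1811; sigma = (1 + 7) * (1 + 1811) = 8 * 1812 = 14496; answer 14496
Part 3: B2 = 14496; c = 10; cross terms: (32*-20 - 29*-24)=56, (29*27 - -3*-20)=723, (-3*10 - -33*27)=861, (-33*2 - -40*10)=334, (-40*-24 - 32*2)=896; twice the area = |2870| = 2870; area = 1435; boundary points = 1 + 1 + 1 + 1 + 2 = 6; strictly interior points = area - boundary/2 + 1 = 1433; answer 1433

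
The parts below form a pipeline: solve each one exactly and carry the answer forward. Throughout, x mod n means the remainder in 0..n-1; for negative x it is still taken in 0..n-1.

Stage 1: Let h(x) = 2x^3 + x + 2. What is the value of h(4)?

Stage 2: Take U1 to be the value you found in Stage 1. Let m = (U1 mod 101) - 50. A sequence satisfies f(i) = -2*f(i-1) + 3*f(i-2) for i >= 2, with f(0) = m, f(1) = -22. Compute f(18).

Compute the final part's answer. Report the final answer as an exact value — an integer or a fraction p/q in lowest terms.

484275593

Stage 1: 2*(4)^3 + 1*(4)^1 + 2 = (128) + (4) + (2) = 134; answer 134
Stage 2: U1 = 134; m = -17; f(2) = -2*(-22) + 3*(-17) = -7; iterating: f(2)=-7, f(3)=-52, f(4)=83, f(5)=-322, f(6)=893, f(7)=-2752, f(8)=8183, f(9)=-24622, f(10)=73793, f(11)=-221452, f(12)=664283, f(13)=-1992922, f(14)=5978693, f(15)=-17936152, f(16)=53808383, f(17)=-161425222, f(18)=484275593; answer 484275593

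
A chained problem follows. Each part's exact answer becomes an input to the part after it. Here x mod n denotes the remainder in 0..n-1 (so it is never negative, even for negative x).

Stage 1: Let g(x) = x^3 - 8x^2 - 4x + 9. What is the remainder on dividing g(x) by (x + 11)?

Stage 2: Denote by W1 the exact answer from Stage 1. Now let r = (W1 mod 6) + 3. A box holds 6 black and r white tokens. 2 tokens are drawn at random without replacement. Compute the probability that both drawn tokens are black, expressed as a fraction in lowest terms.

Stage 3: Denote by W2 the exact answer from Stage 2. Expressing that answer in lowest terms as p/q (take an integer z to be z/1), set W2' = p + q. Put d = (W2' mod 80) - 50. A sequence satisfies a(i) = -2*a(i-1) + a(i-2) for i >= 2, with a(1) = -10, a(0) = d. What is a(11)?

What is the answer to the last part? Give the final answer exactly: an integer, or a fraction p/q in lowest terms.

Stage 1: remainder = value at the root: 1*(-11)^3 - 8*(-11)^2 - 4*(-11)^1 + 9 = (-1331) + (-968) + (44) + (9) = -2246; answer -2246
Stage 2: W1 = -2246; r = 7; total draws C(13,2) = 78; favorable C(6,2) = 15; P = 5/26; answer 5/26
Stage 3: W2 = 5/26; threaded value p + q = 31; d = -19; a(2) = -2*(-10) + 1*(-19) = 1; iterating: a(2)=1, a(3)=-12, a(4)=25, a(5)=-62, a(6)=149, a(7)=-360, a(8)=869, a(9)=-2098, a(10)=5065, a(11)=-12228; answer -12228

-12228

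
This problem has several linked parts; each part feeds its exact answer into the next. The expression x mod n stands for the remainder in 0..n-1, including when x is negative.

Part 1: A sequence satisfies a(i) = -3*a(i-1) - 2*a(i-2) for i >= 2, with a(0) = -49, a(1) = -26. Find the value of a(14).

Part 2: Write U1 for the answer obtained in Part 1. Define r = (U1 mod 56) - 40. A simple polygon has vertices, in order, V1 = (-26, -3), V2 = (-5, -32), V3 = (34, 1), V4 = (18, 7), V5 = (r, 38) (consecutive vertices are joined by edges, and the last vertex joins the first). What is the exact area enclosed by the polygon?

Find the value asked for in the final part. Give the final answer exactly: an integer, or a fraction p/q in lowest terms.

Part 1: a(2) = -3*(-26) - 2*(-49) = 176; iterating: a(2)=176, a(3)=-476, a(4)=1076, a(5)=-2276, a(6)=4676, a(7)=-9476, a(8)=19076, a(9)=-38276, a(10)=76676, a(11)=-153476, a(12)=307076, a(13)=-614276, a(14)=1228676; answer 1228676
Part 2: U1 = 1228676; r = -4; cross terms: (-26*-32 - -5*-3)=817, (-5*1 - 34*-32)=1083, (34*7 - 18*1)=220, (18*38 - -4*7)=712, (-4*-3 - -26*38)=1000; twice the area = |3832| = 3832; area = 1916; answer 1916

1916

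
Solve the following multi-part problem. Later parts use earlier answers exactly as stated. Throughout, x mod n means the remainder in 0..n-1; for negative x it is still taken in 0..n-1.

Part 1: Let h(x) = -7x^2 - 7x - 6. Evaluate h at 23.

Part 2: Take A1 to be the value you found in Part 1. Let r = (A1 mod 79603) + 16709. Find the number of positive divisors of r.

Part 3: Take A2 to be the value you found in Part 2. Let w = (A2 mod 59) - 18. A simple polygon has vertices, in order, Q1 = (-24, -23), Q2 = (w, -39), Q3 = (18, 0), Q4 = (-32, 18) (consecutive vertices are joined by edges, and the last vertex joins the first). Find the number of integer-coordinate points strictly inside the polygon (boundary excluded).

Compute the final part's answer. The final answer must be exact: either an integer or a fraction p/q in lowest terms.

Part 1: -7*(23)^2 - 7*(23)^1 - 6 = (-3703) + (-161) + (-6) = -3870; answer -3870
Part 2: A1 = -3870; r = 92442; 92442 = 2 * 3 * 7 * 31 * 71; number of divisors = (1+1) * (1+1) * (1+1) * (1+1) * (1+1) = 32; answer 32
Part 3: A2 = 32; w = 14; cross terms: (-24*-39 - 14*-23)=1258, (14*0 - 18*-39)=702, (18*18 - -32*0)=324, (-32*-23 - -24*18)=1168; twice the area = |3452| = 3452; area = 1726; boundary points = 2 + 1 + 2 + 1 = 6; strictly interior points = area - boundary/2 + 1 = 1724; answer 1724

1724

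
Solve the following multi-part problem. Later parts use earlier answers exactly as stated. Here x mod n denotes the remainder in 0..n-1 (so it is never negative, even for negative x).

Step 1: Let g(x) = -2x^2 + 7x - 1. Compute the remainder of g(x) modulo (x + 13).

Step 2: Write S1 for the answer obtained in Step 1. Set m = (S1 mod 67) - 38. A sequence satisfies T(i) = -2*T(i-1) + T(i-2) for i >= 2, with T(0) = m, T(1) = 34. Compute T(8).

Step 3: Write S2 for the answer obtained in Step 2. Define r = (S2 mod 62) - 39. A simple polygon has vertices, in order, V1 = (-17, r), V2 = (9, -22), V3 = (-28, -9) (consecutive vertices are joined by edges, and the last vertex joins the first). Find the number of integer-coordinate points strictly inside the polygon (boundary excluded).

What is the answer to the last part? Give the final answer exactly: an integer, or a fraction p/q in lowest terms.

644

Step 1: remainder = value at the root: -2*(-13)^2 + 7*(-13)^1 - 1 = (-338) + (-91) + (-1) = -430; answer -430
Step 2: S1 = -430; m = 1; T(2) = -2*(34) + 1*(1) = -67; iterating: T(2)=-67, T(3)=168, T(4)=-403, T(5)=974, T(6)=-2351, T(7)=5676, T(8)=-13703; answer -13703
Step 3: S2 = -13703; r = 22; cross terms: (-17*-22 - 9*22)=176, (9*-9 - -28*-22)=-697, (-28*22 - -17*-9)=-769; twice the area = |-1290| = 1290; area = 645; boundary points = 2 + 1 + 1 = 4; strictly interior points = area - boundary/2 + 1 = 644; answer 644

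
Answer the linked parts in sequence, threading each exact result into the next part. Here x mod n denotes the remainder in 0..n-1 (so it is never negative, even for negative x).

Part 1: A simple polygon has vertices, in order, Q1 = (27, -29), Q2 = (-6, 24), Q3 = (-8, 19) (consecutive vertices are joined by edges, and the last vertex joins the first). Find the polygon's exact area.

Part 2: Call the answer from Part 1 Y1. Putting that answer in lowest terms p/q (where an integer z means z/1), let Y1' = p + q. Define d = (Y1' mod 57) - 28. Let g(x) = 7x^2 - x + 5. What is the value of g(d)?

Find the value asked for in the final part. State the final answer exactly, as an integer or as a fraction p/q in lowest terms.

2011

Part 1: cross terms: (27*24 - -6*-29)=474, (-6*19 - -8*24)=78, (-8*-29 - 27*19)=-281; twice the area = |271| = 271; area = 271/2; answer 271/2
Part 2: Y1 = 271/2; threaded value p + q = 273; d = 17; 7*(17)^2 - 1*(17)^1 + 5 = (2023) + (-17) + (5) = 2011; answer 2011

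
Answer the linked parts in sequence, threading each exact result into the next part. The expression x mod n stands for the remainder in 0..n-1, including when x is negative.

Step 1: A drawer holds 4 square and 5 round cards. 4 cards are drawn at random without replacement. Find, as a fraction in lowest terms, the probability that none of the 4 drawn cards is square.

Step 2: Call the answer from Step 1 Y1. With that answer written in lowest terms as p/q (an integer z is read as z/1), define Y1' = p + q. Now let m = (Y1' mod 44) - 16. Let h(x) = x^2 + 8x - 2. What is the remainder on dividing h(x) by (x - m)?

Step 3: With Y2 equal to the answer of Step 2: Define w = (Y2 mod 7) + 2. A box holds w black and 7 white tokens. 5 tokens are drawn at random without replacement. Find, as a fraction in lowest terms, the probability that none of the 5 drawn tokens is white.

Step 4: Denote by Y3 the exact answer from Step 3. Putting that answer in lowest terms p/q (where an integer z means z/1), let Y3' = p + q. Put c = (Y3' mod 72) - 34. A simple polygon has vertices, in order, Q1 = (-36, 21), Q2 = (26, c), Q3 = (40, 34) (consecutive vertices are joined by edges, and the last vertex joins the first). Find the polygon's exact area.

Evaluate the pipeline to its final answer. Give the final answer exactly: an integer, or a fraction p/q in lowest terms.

Step 1: total draws C(9,4) = 126; favorable C(5,4) = 5; P = 5/126; answer 5/126
Step 2: Y1 = 5/126; threaded value p + q = 131; m = 27; remainder = value at the root: 1*(27)^2 + 8*(27)^1 - 2 = (729) + (216) + (-2) = 943; answer 943
Step 3: Y2 = 943; w = 7; total draws C(14,5) = 2002; favorable C(7,5) = 21; P = 3/286; answer 3/286
Step 4: Y3 = 3/286; threaded value p + q = 289; c = -33; cross terms: (-36*-33 - 26*21)=642, (26*34 - 40*-33)=2204, (40*21 - -36*34)=2064; twice the area = |4910| = 4910; area = 2455; answer 2455

2455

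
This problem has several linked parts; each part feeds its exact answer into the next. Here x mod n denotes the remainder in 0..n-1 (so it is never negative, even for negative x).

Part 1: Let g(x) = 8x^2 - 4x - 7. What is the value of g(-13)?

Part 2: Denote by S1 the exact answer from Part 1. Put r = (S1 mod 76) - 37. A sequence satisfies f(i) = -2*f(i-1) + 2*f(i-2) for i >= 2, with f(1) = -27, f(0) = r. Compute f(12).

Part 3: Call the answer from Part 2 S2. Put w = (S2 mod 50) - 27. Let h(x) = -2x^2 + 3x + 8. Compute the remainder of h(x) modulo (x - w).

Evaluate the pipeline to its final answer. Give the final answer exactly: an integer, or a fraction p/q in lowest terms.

Part 1: 8*(-13)^2 - 4*(-13)^1 - 7 = (1352) + (52) + (-7) = 1397; answer 1397
Part 2: S1 = 1397; r = -8; f(2) = -2*(-27) + 2*(-8) = 38; iterating: f(2)=38, f(3)=-130, f(4)=336, f(5)=-932, f(6)=2536, f(7)=-6936, f(8)=18944, f(9)=-51760, f(10)=141408, f(11)=-386336, f(12)=1055488; answer 1055488
Part 3: S2 = 1055488; w = 11; remainder = value at the root: -2*(11)^2 + 3*(11)^1 + 8 = (-242) + (33) + (8) = -201; answer -201

-201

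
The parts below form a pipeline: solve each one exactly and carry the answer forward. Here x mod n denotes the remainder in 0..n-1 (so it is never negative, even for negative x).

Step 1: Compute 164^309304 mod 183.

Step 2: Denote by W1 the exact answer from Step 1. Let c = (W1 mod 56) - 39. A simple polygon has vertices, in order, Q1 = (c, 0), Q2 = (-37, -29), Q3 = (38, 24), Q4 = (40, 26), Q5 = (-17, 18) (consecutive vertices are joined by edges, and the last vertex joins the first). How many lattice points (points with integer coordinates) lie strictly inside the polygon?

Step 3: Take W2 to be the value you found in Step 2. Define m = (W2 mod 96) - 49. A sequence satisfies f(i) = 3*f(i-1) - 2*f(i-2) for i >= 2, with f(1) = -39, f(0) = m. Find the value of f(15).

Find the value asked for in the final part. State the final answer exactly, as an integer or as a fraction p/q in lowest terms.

-1900467

Step 1: squarings mod 183: 164^1=164, 164^2=178, 164^4=25, 164^8=76, 164^16=103, 164^32=178, 164^64=25, 164^128=76, 164^256=103, 164^512=178, 164^1024=25, 164^2048=76, 164^4096=103, 164^8192=178, 164^16384=25, 164^32768=76, 164^65536=103, 164^131072=178, 164^262144=25; 164^309304 = 164^8 * 164^16 * 164^32 * 164^2048 * 164^4096 * 164^8192 * 164^32768 * 164^262144 = 25 (mod 183); answer 25
Step 2: W1 = 25; c = -14; cross terms: (-14*-29 - -37*0)=406, (-37*24 - 38*-29)=214, (38*26 - 40*24)=28, (40*18 - -17*26)=1162, (-17*0 - -14*18)=252; twice the area = |2062| = 2062; area = 1031; boundary points = 1 + 1 + 2 + 1 + 3 = 8; strictly interior points = area - boundary/2 + 1 = 1028; answer 1028
Step 3: W2 = 1028; m = 19; f(2) = 3*(-39) - 2*(19) = -155; iterating: f(2)=-155, f(3)=-387, f(4)=-851, f(5)=-1779, f(6)=-3635, f(7)=-7347, f(8)=-14771, f(9)=-29619, f(10)=-59315, f(11)=-118707, f(12)=-237491, f(13)=-475059, f(14)=-950195, f(15)=-1900467; answer -1900467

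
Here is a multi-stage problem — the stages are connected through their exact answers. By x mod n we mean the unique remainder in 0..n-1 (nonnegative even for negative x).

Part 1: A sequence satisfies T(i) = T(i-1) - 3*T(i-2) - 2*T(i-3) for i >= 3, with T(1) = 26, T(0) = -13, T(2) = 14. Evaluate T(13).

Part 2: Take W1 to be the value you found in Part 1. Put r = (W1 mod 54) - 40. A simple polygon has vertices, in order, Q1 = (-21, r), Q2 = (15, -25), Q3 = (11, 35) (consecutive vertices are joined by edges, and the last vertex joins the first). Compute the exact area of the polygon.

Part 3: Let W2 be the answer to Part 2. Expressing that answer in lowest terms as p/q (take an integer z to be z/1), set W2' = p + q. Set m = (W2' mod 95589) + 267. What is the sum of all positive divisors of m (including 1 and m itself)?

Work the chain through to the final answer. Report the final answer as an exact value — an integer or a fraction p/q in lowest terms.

2736

Part 1: T(3) = 1*(14) - 3*(26) - 2*(-13) = -38; iterating: T(3)=-38, T(4)=-132, T(5)=-46, T(6)=426, T(7)=828, T(8)=-358, T(9)=-3694, T(10)=-4276, T(11)=7522, T(12)=27738, T(13)=13724; answer 13724
Part 2: W1 = 13724; r = -32; cross terms: (-21*-25 - 15*-32)=1005, (15*35 - 11*-25)=800, (11*-32 - -21*35)=383; twice the area = |2188| = 2188; area = 1094; answer 1094
Part 3: W2 = 1094; threaded value p + q = 1095; m = 1362; 1362 = 2 * 3 * 227; sigma = (1 + 2) * (1 + 3) * (1 + 227) = 3 * 4 * 228 = 2736; answer 2736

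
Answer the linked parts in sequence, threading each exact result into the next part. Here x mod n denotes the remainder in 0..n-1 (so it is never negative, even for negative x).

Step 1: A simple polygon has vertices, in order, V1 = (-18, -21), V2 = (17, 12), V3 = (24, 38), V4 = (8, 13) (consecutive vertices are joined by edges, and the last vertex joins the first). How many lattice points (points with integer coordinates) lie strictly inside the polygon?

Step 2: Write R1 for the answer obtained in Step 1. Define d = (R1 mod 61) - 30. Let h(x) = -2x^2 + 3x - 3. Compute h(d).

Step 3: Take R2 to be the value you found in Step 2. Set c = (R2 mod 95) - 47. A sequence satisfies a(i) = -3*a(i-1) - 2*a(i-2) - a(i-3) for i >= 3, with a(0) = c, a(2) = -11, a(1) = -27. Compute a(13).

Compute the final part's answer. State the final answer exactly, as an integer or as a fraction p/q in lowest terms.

245116

Step 1: cross terms: (-18*12 - 17*-21)=141, (17*38 - 24*12)=358, (24*13 - 8*38)=8, (8*-21 - -18*13)=66; twice the area = |573| = 573; area = 573/2; boundary points = 1 + 1 + 1 + 2 = 5; strictly interior points = area - boundary/2 + 1 = 285; answer 285
Step 2: R1 = 285; d = 11; -2*(11)^2 + 3*(11)^1 - 3 = (-242) + (33) + (-3) = -212; answer -212
Step 3: R2 = -212; c = 26; a(3) = -3*(-11) - 2*(-27) - 1*(26) = 61; iterating: a(3)=61, a(4)=-134, a(5)=291, a(6)=-666, a(7)=1550, a(8)=-3609, a(9)=8393, a(10)=-19511, a(11)=45356, a(12)=-105439, a(13)=245116; answer 245116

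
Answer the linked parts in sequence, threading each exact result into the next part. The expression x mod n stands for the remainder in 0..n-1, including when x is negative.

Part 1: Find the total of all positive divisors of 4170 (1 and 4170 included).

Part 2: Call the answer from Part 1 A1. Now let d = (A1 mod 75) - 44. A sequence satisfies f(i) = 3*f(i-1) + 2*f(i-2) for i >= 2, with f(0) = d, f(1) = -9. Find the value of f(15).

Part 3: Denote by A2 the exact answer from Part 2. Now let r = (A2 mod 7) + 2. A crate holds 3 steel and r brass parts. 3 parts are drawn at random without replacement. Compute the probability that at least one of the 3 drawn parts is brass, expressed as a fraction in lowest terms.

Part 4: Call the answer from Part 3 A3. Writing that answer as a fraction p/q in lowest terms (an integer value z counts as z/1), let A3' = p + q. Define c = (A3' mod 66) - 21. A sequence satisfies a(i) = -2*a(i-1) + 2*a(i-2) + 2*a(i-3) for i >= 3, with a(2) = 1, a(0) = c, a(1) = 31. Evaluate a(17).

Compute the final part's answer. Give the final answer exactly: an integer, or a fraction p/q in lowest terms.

Part 1: 4170 = 2 * 3 * 5 * 139; sigma = (1 + 2) * (1 + 3) * (1 + 5) * (1 + 139) = 3 * 4 * 6 * 140 = 10080; answer 10080
Part 2: A1 = 10080; d = -14; f(2) = 3*(-9) + 2*(-14) = -55; iterating: f(2)=-55, f(3)=-183, f(4)=-659, f(5)=-2343, f(6)=-8347, f(7)=-29727, f(8)=-105875, f(9)=-377079, f(10)=-1342987, f(11)=-4783119, f(12)=-17035331, f(13)=-60672231, f(14)=-216087355, f(15)=-769606527; answer -769606527
Part 3: A2 = -769606527; r = 5; total draws C(8,3) = 56; complement C(3,3) = 1; favorable 56 - 1 = 55; P = 55/56; answer 55/56
Part 4: A3 = 55/56; threaded value p + q = 111; c = 24; a(3) = -2*(1) + 2*(31) + 2*(24) = 108; iterating: a(3)=108, a(4)=-152, a(5)=522, a(6)=-1132, a(7)=3004, a(8)=-7228, a(9)=18200, a(10)=-44848, a(11)=111640, a(12)=-276576, a(13)=686736, a(14)=-1703344, a(15)=4227008, a(16)=-10487232, a(17)=26021792; answer 26021792

26021792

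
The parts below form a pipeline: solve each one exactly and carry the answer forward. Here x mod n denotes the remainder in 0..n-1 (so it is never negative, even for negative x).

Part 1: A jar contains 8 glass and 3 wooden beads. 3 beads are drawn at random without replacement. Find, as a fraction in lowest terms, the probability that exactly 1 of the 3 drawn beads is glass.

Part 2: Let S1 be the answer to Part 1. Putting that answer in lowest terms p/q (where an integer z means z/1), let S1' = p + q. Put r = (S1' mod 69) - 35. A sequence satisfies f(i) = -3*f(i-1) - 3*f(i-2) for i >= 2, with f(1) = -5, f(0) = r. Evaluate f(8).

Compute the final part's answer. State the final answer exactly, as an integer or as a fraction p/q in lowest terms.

Part 1: total draws C(11,3) = 165; favorable C(8,1)*C(3,2) = 24; P = 8/55; answer 8/55
Part 2: S1 = 8/55; threaded value p + q = 63; r = 28; f(2) = -3*(-5) - 3*(28) = -69; iterating: f(2)=-69, f(3)=222, f(4)=-459, f(5)=711, f(6)=-756, f(7)=135, f(8)=1863; answer 1863

1863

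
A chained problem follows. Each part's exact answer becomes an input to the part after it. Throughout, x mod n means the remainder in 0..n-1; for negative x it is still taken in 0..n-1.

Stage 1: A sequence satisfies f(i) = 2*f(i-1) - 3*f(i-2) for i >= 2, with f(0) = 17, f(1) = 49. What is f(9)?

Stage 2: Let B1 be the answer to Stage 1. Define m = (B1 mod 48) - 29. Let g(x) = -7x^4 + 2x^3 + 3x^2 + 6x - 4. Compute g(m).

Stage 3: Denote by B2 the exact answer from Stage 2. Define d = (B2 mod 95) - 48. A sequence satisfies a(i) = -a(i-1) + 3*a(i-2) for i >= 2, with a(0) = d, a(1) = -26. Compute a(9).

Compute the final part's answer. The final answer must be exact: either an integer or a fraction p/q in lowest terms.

Stage 1: f(2) = 2*(49) - 3*(17) = 47; iterating: f(2)=47, f(3)=-53, f(4)=-247, f(5)=-335, f(6)=71, f(7)=1147, f(8)=2081, f(9)=721; answer 721
Stage 2: B1 = 721; m = -28; -7*(-28)^4 + 2*(-28)^3 + 3*(-28)^2 + 6*(-28)^1 - 4 = (-4302592) + (-43904) + (2352) + (-168) + (-4) = -4344316; answer -4344316
Stage 3: B2 = -4344316; d = -14; a(2) = -1*(-26) + 3*(-14) = -16; iterating: a(2)=-16, a(3)=-62, a(4)=14, a(5)=-200, a(6)=242, a(7)=-842, a(8)=1568, a(9)=-4094; answer -4094

-4094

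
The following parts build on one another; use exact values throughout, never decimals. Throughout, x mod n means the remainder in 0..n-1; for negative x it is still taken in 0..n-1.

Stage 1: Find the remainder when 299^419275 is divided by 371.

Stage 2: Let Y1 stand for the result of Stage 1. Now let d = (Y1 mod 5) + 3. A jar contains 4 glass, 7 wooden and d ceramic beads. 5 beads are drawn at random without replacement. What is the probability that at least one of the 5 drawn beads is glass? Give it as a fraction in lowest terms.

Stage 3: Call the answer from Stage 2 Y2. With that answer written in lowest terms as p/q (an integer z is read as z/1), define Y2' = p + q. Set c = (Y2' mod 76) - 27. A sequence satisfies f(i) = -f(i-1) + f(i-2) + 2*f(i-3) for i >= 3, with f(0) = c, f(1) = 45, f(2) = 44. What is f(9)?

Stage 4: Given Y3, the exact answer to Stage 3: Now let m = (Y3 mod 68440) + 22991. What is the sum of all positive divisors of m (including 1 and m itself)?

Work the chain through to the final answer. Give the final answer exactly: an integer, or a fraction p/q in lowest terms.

Stage 1: squarings mod 371: 299^1=299, 299^2=361, 299^4=100, 299^8=354, 299^16=289, 299^32=46, 299^64=261, 299^128=228, 299^256=44, 299^512=81, 299^1024=254, 299^2048=333, 299^4096=331, 299^8192=116, 299^16384=100, 299^32768=354, 299^65536=289, 299^131072=46, 299^262144=261; 299^419275 = 299^1 * 299^2 * 299^8 * 299^64 * 299^128 * 299^256 * 299^1024 * 299^8192 * 299^16384 * 299^131072 * 299^262144 = 145 (mod 371); answer 145
Stage 2: Y1 = 145; d = 3; total draws C(14,5) = 2002; complement C(10,5) = 252; favorable 2002 - 252 = 1750; P = 125/143; answer 125/143
Stage 3: Y2 = 125/143; threaded value p + q = 268; c = 13; f(3) = -1*(44) + 1*(45) + 2*(13) = 27; iterating: f(3)=27, f(4)=107, f(5)=8, f(6)=153, f(7)=69, f(8)=100, f(9)=275; answer 275
Stage 4: Y3 = 275; m = 23266; 23266 = 2 * 11633; sigma = (1 + 2) * (1 + 11633) = 3 * 11634 = 34902; answer 34902

34902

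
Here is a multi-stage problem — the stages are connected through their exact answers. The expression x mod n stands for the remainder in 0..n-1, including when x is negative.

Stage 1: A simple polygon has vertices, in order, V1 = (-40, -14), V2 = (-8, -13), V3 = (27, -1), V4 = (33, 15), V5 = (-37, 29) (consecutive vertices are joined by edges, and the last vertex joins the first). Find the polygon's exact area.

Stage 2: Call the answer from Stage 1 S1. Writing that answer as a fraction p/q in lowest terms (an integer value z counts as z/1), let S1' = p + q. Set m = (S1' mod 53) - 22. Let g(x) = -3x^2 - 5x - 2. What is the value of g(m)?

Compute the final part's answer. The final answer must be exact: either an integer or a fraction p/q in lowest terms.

-2670

Stage 1: cross terms: (-40*-13 - -8*-14)=408, (-8*-1 - 27*-13)=359, (27*15 - 33*-1)=438, (33*29 - -37*15)=1512, (-37*-14 - -40*29)=1678; twice the area = |4395| = 4395; area = 4395/2; answer 4395/2
Stage 2: S1 = 4395/2; threaded value p + q = 4397; m = 29; -3*(29)^2 - 5*(29)^1 - 2 = (-2523) + (-145) + (-2) = -2670; answer -2670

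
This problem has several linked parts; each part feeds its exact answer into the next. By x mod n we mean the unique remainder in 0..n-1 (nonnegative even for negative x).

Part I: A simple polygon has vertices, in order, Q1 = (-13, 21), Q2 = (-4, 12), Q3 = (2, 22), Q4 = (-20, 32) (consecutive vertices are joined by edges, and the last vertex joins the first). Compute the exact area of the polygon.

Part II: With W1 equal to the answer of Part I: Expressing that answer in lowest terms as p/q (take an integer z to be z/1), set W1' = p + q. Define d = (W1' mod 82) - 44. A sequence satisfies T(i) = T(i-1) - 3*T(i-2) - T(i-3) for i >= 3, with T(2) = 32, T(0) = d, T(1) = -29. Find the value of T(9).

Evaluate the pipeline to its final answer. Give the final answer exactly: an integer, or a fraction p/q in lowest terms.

1167

Part I: cross terms: (-13*12 - -4*21)=-72, (-4*22 - 2*12)=-112, (2*32 - -20*22)=504, (-20*21 - -13*32)=-4; twice the area = |316| = 316; area = 158; answer 158
Part II: W1 = 158; threaded value p + q = 159; d = 33; T(3) = 1*(32) - 3*(-29) - 1*(33) = 86; iterating: T(3)=86, T(4)=19, T(5)=-271, T(6)=-414, T(7)=380, T(8)=1893, T(9)=1167; answer 1167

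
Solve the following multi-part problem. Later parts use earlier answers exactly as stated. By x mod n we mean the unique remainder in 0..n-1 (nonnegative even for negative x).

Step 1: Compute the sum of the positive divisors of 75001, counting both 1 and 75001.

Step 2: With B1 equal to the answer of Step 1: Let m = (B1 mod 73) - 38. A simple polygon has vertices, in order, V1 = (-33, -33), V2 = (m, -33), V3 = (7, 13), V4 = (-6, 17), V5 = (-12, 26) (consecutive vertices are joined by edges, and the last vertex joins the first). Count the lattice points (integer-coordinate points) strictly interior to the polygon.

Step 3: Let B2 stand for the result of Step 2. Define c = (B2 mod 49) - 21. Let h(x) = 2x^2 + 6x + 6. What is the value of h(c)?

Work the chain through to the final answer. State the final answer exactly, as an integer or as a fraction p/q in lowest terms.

314

Step 1: 75001 = 179 * 419; sigma = (1 + 179) * (1 + 419) = 180 * 420 = 75600; answer 75600
Step 2: B1 = 75600; m = 7; cross terms: (-33*-33 - 7*-33)=1320, (7*13 - 7*-33)=322, (7*17 - -6*13)=197, (-6*26 - -12*17)=48, (-12*-33 - -33*26)=1254; twice the area = |3141| = 3141; area = 3141/2; boundary points = 40 + 46 + 1 + 3 + 1 = 91; strictly interior points = area - boundary/2 + 1 = 1526; answer 1526
Step 3: B2 = 1526; c = -14; 2*(-14)^2 + 6*(-14)^1 + 6 = (392) + (-84) + (6) = 314; answer 314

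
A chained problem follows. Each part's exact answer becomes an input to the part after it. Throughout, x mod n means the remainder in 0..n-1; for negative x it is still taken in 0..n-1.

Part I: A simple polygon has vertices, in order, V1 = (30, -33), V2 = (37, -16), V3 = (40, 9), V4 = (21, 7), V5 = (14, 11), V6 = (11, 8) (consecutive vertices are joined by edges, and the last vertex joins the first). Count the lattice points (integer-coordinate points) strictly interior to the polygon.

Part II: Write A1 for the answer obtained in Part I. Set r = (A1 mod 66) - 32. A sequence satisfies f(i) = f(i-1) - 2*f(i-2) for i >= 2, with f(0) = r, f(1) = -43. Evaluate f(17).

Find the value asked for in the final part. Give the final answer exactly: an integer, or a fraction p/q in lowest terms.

Part I: cross terms: (30*-16 - 37*-33)=741, (37*9 - 40*-16)=973, (40*7 - 21*9)=91, (21*11 - 14*7)=133, (14*8 - 11*11)=-9, (11*-33 - 30*8)=-603; twice the area = |1326| = 1326; area = 663; boundary points = 1 + 1 + 1 + 1 + 3 + 1 = 8; strictly interior points = area - boundary/2 + 1 = 660; answer 660
Part II: A1 = 660; r = -32; f(2) = 1*(-43) - 2*(-32) = 21; iterating: f(2)=21, f(3)=107, f(4)=65, f(5)=-149, f(6)=-279, f(7)=19, f(8)=577, f(9)=539, f(10)=-615, f(11)=-1693, f(12)=-463, f(13)=2923, f(14)=3849, f(15)=-1997, f(16)=-9695, f(17)=-5701; answer -5701

-5701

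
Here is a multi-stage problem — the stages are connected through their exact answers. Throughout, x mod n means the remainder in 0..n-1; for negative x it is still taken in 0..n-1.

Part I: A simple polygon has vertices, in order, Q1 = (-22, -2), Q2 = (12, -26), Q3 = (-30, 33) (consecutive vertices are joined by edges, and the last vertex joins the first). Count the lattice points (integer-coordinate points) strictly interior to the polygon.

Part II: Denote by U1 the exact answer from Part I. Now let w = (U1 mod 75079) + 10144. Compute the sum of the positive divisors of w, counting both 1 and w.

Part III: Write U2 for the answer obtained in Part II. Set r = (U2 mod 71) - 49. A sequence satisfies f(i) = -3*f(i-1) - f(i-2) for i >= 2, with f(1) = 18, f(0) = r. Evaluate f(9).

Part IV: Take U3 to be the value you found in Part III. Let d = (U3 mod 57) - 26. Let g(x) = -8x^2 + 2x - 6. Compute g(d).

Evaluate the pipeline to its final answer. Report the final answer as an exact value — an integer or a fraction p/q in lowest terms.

Part I: cross terms: (-22*-26 - 12*-2)=596, (12*33 - -30*-26)=-384, (-30*-2 - -22*33)=786; twice the area = |998| = 998; area = 499; boundary points = 2 + 1 + 1 = 4; strictly interior points = area - boundary/2 + 1 = 498; answer 498
Part II: U1 = 498; w = 10642; 10642 = 2 * 17 * 313; sigma = (1 + 2) * (1 + 17) * (1 + 313) = 3 * 18 * 314 = 16956; answer 16956
Part III: U2 = 16956; r = 9; f(2) = -3*(18) - 1*(9) = -63; iterating: f(2)=-63, f(3)=171, f(4)=-450, f(5)=1179, f(6)=-3087, f(7)=8082, f(8)=-21159, f(9)=55395; answer 55395
Part IV: U3 = 55395; d = 22; -8*(22)^2 + 2*(22)^1 - 6 = (-3872) + (44) + (-6) = -3834; answer -3834

-3834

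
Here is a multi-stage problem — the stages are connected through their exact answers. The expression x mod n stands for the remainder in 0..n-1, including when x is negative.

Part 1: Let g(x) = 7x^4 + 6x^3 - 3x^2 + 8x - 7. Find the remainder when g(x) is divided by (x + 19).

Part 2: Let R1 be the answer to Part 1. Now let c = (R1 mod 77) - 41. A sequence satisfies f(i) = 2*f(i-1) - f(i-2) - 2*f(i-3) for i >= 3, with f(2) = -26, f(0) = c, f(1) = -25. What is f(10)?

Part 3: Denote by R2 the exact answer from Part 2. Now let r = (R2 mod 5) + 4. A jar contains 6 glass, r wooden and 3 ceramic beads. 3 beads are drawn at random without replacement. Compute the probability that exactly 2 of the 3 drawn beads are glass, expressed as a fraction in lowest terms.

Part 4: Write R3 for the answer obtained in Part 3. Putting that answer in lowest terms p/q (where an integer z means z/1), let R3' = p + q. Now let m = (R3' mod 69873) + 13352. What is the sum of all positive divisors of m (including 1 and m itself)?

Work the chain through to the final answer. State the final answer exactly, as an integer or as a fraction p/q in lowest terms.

32400

Part 1: remainder = value at the root: 7*(-19)^4 + 6*(-19)^3 - 3*(-19)^2 + 8*(-19)^1 - 7 = (912247) + (-41154) + (-1083) + (-152) + (-7) = 869851; answer 869851
Part 2: R1 = 869851; c = 18; f(3) = 2*(-26) - 1*(-25) - 2*(18) = -63; iterating: f(3)=-63, f(4)=-50, f(5)=15, f(6)=206, f(7)=497, f(8)=758, f(9)=607, f(10)=-538; answer -538
Part 3: R2 = -538; r = 6; total draws C(15,3) = 455; favorable C(6,2)*C(9,1) = 135; P = 27/91; answer 27/91
Part 4: R3 = 27/91; threaded value p + q = 118; m = 13470; 13470 = 2 * 3 * 5 * 449; sigma = (1 + 2) * (1 + 3) * (1 + 5) * (1 + 449) = 3 * 4 * 6 * 450 = 32400; answer 32400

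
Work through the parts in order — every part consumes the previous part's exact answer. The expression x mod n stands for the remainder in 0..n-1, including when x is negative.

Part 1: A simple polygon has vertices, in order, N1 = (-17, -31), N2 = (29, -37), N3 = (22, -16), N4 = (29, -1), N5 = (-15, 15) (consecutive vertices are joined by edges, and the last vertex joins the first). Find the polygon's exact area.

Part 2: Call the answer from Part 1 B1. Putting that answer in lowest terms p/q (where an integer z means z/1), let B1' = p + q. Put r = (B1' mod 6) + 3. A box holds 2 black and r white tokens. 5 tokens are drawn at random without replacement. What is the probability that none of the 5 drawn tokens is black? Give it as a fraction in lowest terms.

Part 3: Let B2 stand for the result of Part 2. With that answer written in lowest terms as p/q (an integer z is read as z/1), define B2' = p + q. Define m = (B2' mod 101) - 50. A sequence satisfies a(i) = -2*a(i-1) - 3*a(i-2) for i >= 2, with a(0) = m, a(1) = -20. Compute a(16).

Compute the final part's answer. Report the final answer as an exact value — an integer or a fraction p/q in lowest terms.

187933

Part 1: cross terms: (-17*-37 - 29*-31)=1528, (29*-16 - 22*-37)=350, (22*-1 - 29*-16)=442, (29*15 - -15*-1)=420, (-15*-31 - -17*15)=720; twice the area = |3460| = 3460; area = 1730; answer 1730
Part 2: B1 = 1730; threaded value p + q = 1731; r = 6; total draws C(8,5) = 56; favorable C(6,5) = 6; P = 3/28; answer 3/28
Part 3: B2 = 3/28; threaded value p + q = 31; m = -19; a(2) = -2*(-20) - 3*(-19) = 97; iterating: a(2)=97, a(3)=-134, a(4)=-23, a(5)=448, a(6)=-827, a(7)=310, a(8)=1861, a(9)=-4652, a(10)=3721, a(11)=6514, a(12)=-24191, a(13)=28840, a(14)=14893, a(15)=-116306, a(16)=187933; answer 187933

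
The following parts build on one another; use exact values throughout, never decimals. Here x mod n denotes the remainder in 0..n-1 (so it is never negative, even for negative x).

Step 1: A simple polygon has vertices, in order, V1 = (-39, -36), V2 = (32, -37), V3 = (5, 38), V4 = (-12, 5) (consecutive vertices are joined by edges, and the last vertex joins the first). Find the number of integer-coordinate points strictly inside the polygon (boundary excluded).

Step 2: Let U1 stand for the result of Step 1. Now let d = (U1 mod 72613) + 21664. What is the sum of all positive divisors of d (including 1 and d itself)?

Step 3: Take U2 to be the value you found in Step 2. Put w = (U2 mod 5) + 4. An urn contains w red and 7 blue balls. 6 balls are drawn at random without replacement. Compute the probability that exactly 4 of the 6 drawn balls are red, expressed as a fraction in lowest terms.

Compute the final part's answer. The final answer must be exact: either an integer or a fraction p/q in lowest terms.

Step 1: cross terms: (-39*-37 - 32*-36)=2595, (32*38 - 5*-37)=1401, (5*5 - -12*38)=481, (-12*-36 - -39*5)=627; twice the area = |5104| = 5104; area = 2552; boundary points = 1 + 3 + 1 + 1 = 6; strictly interior points = area - boundary/2 + 1 = 2550; answer 2550
Step 2: U1 = 2550; d = 24214; 24214 = 2 * 12107; sigma = (1 + 2) * (1 + 12107) = 3 * 12108 = 36324; answer 36324
Step 3: U2 = 36324; w = 8; total draws C(15,6) = 5005; favorable C(8,4)*C(7,2) = 1470; P = 42/143; answer 42/143

42/143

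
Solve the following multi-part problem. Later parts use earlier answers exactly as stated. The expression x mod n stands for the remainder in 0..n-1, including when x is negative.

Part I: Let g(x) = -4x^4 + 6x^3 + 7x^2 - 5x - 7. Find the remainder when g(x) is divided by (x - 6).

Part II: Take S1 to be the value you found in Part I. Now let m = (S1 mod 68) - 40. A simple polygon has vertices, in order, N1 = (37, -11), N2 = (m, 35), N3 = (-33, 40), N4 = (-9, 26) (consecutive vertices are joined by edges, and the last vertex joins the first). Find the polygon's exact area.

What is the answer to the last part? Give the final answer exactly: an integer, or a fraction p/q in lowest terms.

1233

Part I: remainder = value at the root: -4*(6)^4 + 6*(6)^3 + 7*(6)^2 - 5*(6)^1 - 7 = (-5184) + (1296) + (252) + (-30) + (-7) = -3673; answer -3673
Part II: S1 = -3673; m = 27; cross terms: (37*35 - 27*-11)=1592, (27*40 - -33*35)=2235, (-33*26 - -9*40)=-498, (-9*-11 - 37*26)=-863; twice the area = |2466| = 2466; area = 1233; answer 1233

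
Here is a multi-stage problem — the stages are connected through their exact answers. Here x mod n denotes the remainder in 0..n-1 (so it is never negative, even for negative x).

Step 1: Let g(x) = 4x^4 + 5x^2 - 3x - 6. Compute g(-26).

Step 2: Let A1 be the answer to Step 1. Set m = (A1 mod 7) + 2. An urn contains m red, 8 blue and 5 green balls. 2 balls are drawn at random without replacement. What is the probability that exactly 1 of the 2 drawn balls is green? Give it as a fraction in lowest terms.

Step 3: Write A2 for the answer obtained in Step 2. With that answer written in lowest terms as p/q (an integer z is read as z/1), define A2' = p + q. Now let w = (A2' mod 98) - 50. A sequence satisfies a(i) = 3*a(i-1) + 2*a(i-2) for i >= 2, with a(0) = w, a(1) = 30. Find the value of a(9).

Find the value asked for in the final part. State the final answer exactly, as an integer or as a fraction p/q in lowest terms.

Step 1: 4*(-26)^4 + 5*(-26)^2 - 3*(-26)^1 - 6 = (1827904) + (3380) + (78) + (-6) = 1831356; answer 1831356
Step 2: A1 = 1831356; m = 4; total draws C(17,2) = 136; favorable C(5,1)*C(12,1) = 60; P = 15/34; answer 15/34
Step 3: A2 = 15/34; threaded value p + q = 49; w = -1; a(2) = 3*(30) + 2*(-1) = 88; iterating: a(2)=88, a(3)=324, a(4)=1148, a(5)=4092, a(6)=14572, a(7)=51900, a(8)=184844, a(9)=658332; answer 658332

658332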